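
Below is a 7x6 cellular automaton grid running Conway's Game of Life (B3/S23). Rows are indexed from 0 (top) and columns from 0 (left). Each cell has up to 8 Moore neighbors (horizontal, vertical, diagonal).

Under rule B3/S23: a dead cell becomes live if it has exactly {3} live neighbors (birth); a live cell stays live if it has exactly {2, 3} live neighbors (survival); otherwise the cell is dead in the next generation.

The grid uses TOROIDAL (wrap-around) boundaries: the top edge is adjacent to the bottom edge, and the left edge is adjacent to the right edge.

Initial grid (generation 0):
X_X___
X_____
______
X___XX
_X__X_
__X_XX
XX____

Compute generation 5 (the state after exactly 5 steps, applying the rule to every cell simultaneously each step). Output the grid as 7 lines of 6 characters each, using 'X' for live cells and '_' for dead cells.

Simulating step by step:
Generation 0 (given above): 13 live cells
Generation 1: 15 live cells
X____X
_X____
X_____
X___XX
_X____
__XXXX
X_XX__
Generation 2: 17 live cells
X_X__X
_X___X
XX____
XX___X
_XX___
X___XX
X_X___
Generation 3: 14 live cells
__X__X
__X__X
__X___
_____X
__X_X_
X_XX_X
___XX_
Generation 4: 15 live cells
__X__X
_XXX__
______
___X__
XXX_X_
_XX__X
XX____
Generation 5: 14 live cells
(generation 5 grid is the final answer)

Answer: ___X__
_XXX__
___X__
_XXX__
X___XX
___X_X
_____X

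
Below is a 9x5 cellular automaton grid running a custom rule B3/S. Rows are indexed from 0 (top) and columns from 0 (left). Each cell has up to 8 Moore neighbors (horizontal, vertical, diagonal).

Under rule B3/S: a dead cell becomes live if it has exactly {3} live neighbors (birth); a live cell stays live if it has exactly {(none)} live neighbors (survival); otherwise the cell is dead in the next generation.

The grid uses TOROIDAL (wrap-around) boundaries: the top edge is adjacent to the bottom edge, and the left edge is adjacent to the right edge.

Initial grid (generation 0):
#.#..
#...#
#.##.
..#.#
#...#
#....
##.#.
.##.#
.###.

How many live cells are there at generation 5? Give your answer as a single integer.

Simulating step by step:
Generation 0 (given above): 21 live cells
Generation 1: 4 live cells
.....
..#..
.....
.....
.#.#.
.....
.....
.....
....#
Generation 2: 0 live cells
.....
.....
.....
.....
.....
.....
.....
.....
.....
Generation 3: 0 live cells
.....
.....
.....
.....
.....
.....
.....
.....
.....
Generation 4: 0 live cells
.....
.....
.....
.....
.....
.....
.....
.....
.....
Generation 5: 0 live cells
.....
.....
.....
.....
.....
.....
.....
.....
.....
Population at generation 5: 0

Answer: 0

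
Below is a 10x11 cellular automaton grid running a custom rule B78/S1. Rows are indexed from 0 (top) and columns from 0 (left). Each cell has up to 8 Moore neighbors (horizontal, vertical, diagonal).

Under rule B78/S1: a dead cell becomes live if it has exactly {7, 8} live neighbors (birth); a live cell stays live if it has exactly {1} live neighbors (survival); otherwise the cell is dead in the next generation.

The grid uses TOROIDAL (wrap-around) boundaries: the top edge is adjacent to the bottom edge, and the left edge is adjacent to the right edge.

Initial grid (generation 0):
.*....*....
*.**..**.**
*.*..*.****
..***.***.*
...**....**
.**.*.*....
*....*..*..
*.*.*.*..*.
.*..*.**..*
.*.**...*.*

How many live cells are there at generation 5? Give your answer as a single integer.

Simulating step by step:
Generation 0 (given above): 49 live cells
Generation 1: 6 live cells
...........
...........
...........
.........*.
...........
......*....
........*..
..*........
...........
........*.*
Generation 2: 0 live cells
...........
...........
...........
...........
...........
...........
...........
...........
...........
...........
Generation 3: 0 live cells
...........
...........
...........
...........
...........
...........
...........
...........
...........
...........
Generation 4: 0 live cells
...........
...........
...........
...........
...........
...........
...........
...........
...........
...........
Generation 5: 0 live cells
...........
...........
...........
...........
...........
...........
...........
...........
...........
...........
Population at generation 5: 0

Answer: 0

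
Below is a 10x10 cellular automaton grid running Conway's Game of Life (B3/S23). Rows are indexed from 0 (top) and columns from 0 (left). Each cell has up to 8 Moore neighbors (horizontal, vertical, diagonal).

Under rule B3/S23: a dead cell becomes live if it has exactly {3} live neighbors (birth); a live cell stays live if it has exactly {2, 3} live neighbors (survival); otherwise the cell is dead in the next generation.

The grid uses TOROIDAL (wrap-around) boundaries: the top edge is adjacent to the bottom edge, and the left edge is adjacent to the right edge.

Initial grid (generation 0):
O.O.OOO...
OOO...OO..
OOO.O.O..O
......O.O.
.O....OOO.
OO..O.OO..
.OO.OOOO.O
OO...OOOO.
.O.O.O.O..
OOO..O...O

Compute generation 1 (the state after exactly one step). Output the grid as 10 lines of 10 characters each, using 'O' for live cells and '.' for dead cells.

Answer: ....O..O..
....O..O..
..OO..O.OO
..O...O.O.
OO......OO
...OO....O
..OOO....O
...O.....O
.....O.O..
.........O

Derivation:
Simulating step by step:
Generation 0 (given above): 49 live cells
Generation 1: 28 live cells
(generation 1 grid is the final answer)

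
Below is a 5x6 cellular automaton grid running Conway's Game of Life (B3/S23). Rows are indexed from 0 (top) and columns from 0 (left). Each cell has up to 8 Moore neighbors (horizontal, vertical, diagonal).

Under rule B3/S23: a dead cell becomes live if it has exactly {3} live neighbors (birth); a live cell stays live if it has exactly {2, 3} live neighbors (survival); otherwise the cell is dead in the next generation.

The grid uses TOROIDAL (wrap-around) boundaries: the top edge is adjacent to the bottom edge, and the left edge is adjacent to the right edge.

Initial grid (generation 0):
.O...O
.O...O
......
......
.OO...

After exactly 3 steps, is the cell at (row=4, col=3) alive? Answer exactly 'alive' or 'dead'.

Answer: dead

Derivation:
Simulating step by step:
Generation 0 (given above): 6 live cells
Generation 1: 4 live cells
.O....
......
......
......
OOO...
Generation 2: 7 live cells
OOO...
......
......
.O....
OOO...
Generation 3: 6 live cells
O.O...
.O....
......
OOO...
......

Cell (4,3) at generation 3: 0 -> dead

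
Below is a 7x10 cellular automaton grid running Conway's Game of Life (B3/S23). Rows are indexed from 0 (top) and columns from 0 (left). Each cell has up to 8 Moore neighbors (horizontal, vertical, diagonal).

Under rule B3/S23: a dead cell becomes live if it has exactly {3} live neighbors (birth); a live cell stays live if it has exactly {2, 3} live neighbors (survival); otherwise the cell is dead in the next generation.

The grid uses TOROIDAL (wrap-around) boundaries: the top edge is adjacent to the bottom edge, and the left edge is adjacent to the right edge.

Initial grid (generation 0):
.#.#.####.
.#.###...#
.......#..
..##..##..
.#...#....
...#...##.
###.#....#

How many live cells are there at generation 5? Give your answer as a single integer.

Simulating step by step:
Generation 0 (given above): 26 live cells
Generation 1: 24 live cells
......###.
#..#.#....
.....#.##.
..#...##..
...##...#.
...##...##
##..##...#
Generation 2: 27 live cells
.#....###.
....##...#
....##.##.
...####...
..#.##..##
..#.....#.
#..####...
Generation 3: 28 live cells
#..#...###
....#....#
.......##.
.........#
..#...####
.##...###.
.######.##
Generation 4: 16 live cells
.#....##..
#.........
........##
......#..#
###...#..#
....#.....
....##....
Generation 5: 22 live cells
.....##...
#......###
#.......##
.#.....#..
##...#...#
##.##.....
....###...
Population at generation 5: 22

Answer: 22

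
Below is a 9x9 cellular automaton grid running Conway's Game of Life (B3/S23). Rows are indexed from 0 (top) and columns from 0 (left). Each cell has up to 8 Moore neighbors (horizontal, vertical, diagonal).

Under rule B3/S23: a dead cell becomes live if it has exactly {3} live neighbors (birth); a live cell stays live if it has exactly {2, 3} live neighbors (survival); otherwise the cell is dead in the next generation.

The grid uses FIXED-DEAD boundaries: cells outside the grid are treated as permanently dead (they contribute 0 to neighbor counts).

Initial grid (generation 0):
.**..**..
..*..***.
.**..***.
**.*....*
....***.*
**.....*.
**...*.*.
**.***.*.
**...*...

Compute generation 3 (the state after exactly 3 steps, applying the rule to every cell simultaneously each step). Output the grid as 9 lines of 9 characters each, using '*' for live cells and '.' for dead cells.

Simulating step by step:
Generation 0 (given above): 37 live cells
Generation 1: 34 live cells
.**..*.*.
...**....
*..***..*
**.*....*
..*.***.*
**..*..**
.....*.**
.....*...
***..**..
Generation 2: 31 live cells
..***....
.*....*..
**...*...
**....*.*
..*.***.*
.*.**....
....**.**
.*..**.*.
.*...**..
Generation 3: 29 live cells
(generation 3 grid is the final answer)

Answer: ..**.....
**.***...
..*..***.
*.*.*.*..
*.*.*.*..
..*.....*
..*....**
.......**
....***..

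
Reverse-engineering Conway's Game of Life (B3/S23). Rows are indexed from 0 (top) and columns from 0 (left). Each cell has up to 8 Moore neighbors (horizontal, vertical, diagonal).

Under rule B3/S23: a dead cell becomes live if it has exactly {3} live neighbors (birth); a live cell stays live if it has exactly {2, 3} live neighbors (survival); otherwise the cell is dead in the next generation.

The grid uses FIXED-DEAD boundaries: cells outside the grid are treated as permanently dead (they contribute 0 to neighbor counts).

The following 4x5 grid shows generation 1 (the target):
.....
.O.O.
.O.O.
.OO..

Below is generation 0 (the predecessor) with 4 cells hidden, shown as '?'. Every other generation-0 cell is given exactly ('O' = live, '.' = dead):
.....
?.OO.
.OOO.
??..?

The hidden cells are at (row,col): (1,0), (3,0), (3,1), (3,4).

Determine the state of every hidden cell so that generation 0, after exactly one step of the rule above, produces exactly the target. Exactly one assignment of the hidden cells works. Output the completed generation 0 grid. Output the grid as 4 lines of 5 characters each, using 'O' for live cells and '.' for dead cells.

Hidden generation-0 cells (in order): (1,0), (3,0), (3,1), (3,4).
A hidden cell only influences target cells in its own 3x3 neighborhood. Try each of the 2^4 = 16 assignments, step the completed generation 0 forward once under B3/S23, and compare with the target:
  (1,0)=. (3,0)=. (3,1)=. (3,4)=. -> step gives (3,1)='.' but target has 'O' -> reject
  (1,0)=. (3,0)=. (3,1)=. (3,4)=O -> step gives (2,3)='.' but target has 'O' -> reject
  (1,0)=. (3,0)=. (3,1)=O (3,4)=. -> step gives (3,2)='.' but target has 'O' -> reject
  (1,0)=. (3,0)=. (3,1)=O (3,4)=O -> step gives (2,3)='.' but target has 'O' -> reject
  (1,0)=. (3,0)=O (3,1)=. (3,4)=. -> step reproduces the target at every cell -> ACCEPT
  (1,0)=. (3,0)=O (3,1)=. (3,4)=O -> step gives (2,3)='.' but target has 'O' -> reject
  (1,0)=. (3,0)=O (3,1)=O (3,4)=. -> step gives (2,0)='O' but target has '.' -> reject
  (1,0)=. (3,0)=O (3,1)=O (3,4)=O -> step gives (2,0)='O' but target has '.' -> reject
  (1,0)=O (3,0)=. (3,1)=. (3,4)=. -> step gives (1,1)='.' but target has 'O' -> reject
  (1,0)=O (3,0)=. (3,1)=. (3,4)=O -> step gives (1,1)='.' but target has 'O' -> reject
  (1,0)=O (3,0)=. (3,1)=O (3,4)=. -> step gives (1,1)='.' but target has 'O' -> reject
  (1,0)=O (3,0)=. (3,1)=O (3,4)=O -> step gives (1,1)='.' but target has 'O' -> reject
  (1,0)=O (3,0)=O (3,1)=. (3,4)=. -> step gives (1,1)='.' but target has 'O' -> reject
  (1,0)=O (3,0)=O (3,1)=. (3,4)=O -> step gives (1,1)='.' but target has 'O' -> reject
  (1,0)=O (3,0)=O (3,1)=O (3,4)=. -> step gives (1,1)='.' but target has 'O' -> reject
  (1,0)=O (3,0)=O (3,1)=O (3,4)=O -> step gives (1,1)='.' but target has 'O' -> reject
Unique solution: (1,0)=dead, (3,0)=live, (3,1)=dead, (3,4)=dead.
Check: live-neighbor counts of every cell in the completed generation 0:
01221
13432
23432
13321
Applying B3/S23 to generation 0 with these counts gives:
.....
.O.O.
.O.O.
.OO..
which matches the target exactly.

Answer: .....
..OO.
.OOO.
O....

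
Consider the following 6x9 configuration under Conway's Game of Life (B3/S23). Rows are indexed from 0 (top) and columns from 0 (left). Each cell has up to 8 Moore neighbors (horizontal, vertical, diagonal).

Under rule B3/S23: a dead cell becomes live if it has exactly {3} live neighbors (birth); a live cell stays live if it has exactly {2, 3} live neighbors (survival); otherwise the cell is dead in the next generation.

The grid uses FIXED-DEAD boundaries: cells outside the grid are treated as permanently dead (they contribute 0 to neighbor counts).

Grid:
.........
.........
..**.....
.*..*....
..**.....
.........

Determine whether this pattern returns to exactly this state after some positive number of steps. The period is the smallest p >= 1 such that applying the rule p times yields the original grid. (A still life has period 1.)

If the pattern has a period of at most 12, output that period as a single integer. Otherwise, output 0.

Answer: 1

Derivation:
Simulating and comparing each generation to the original:
Gen 0 (original, given above): 6 live cells
Gen 1: 6 live cells, MATCHES original -> period = 1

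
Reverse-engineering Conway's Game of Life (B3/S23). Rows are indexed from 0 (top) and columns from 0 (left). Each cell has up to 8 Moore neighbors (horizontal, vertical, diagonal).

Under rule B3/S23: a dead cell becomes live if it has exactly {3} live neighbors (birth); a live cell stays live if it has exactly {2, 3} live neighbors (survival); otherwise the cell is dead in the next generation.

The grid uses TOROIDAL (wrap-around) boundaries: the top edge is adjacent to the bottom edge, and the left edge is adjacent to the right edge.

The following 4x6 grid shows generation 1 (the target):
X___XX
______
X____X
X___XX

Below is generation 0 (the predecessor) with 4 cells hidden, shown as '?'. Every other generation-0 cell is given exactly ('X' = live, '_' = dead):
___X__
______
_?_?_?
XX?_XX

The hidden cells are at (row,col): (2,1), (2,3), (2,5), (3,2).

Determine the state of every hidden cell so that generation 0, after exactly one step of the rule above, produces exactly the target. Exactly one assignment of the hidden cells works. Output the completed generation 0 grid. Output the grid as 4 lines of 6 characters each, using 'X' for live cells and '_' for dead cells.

Answer: ___X__
______
______
XX__XX

Derivation:
Hidden generation-0 cells (in order): (2,1), (2,3), (2,5), (3,2).
A hidden cell only influences target cells in its own 3x3 neighborhood. Try each of the 2^4 = 16 assignments, step the completed generation 0 forward once under B3/S23, and compare with the target:
  (2,1)=_ (2,3)=_ (2,5)=_ (3,2)=_ -> step reproduces the target at every cell -> ACCEPT
  (2,1)=_ (2,3)=_ (2,5)=_ (3,2)=X -> step gives (0,1)='X' but target has '_' -> reject
  (2,1)=_ (2,3)=_ (2,5)=X (3,2)=_ -> step gives (2,0)='_' but target has 'X' -> reject
  (2,1)=_ (2,3)=_ (2,5)=X (3,2)=X -> step gives (0,1)='X' but target has '_' -> reject
  (2,1)=_ (2,3)=X (2,5)=_ (3,2)=_ -> step gives (2,4)='X' but target has '_' -> reject
  (2,1)=_ (2,3)=X (2,5)=_ (3,2)=X -> step gives (0,1)='X' but target has '_' -> reject
  (2,1)=_ (2,3)=X (2,5)=X (3,2)=_ -> step gives (1,4)='X' but target has '_' -> reject
  (2,1)=_ (2,3)=X (2,5)=X (3,2)=X -> step gives (0,1)='X' but target has '_' -> reject
  (2,1)=X (2,3)=_ (2,5)=_ (3,2)=_ -> step gives (2,0)='_' but target has 'X' -> reject
  (2,1)=X (2,3)=_ (2,5)=_ (3,2)=X -> step gives (0,1)='X' but target has '_' -> reject
  (2,1)=X (2,3)=_ (2,5)=X (3,2)=_ -> step gives (2,0)='_' but target has 'X' -> reject
  (2,1)=X (2,3)=_ (2,5)=X (3,2)=X -> step gives (0,1)='X' but target has '_' -> reject
  (2,1)=X (2,3)=X (2,5)=_ (3,2)=_ -> step gives (1,2)='X' but target has '_' -> reject
  (2,1)=X (2,3)=X (2,5)=_ (3,2)=X -> step gives (0,1)='X' but target has '_' -> reject
  (2,1)=X (2,3)=X (2,5)=X (3,2)=_ -> step gives (1,2)='X' but target has '_' -> reject
  (2,1)=X (2,3)=X (2,5)=X (3,2)=X -> step gives (0,1)='X' but target has '_' -> reject
Unique solution: (2,1)=dead, (2,3)=dead, (2,5)=dead, (3,2)=dead.
Check: live-neighbor counts of every cell in the completed generation 0:
322133
001110
321123
212222
Applying B3/S23 to generation 0 with these counts gives:
X___XX
______
X____X
X___XX
which matches the target exactly.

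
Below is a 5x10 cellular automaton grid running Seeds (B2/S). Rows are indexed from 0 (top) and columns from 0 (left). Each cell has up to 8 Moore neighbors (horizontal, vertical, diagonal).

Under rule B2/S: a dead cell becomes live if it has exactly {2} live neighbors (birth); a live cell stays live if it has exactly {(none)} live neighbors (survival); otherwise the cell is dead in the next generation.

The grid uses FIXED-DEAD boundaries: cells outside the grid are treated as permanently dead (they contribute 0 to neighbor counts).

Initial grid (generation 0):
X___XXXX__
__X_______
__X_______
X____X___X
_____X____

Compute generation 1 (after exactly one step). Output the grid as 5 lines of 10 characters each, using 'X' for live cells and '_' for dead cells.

Answer: _X_X______
____X__X__
___X______
_X__X_X___
____X_X___

Derivation:
Simulating step by step:
Generation 0 (given above): 11 live cells
Generation 1: 10 live cells
(generation 1 grid is the final answer)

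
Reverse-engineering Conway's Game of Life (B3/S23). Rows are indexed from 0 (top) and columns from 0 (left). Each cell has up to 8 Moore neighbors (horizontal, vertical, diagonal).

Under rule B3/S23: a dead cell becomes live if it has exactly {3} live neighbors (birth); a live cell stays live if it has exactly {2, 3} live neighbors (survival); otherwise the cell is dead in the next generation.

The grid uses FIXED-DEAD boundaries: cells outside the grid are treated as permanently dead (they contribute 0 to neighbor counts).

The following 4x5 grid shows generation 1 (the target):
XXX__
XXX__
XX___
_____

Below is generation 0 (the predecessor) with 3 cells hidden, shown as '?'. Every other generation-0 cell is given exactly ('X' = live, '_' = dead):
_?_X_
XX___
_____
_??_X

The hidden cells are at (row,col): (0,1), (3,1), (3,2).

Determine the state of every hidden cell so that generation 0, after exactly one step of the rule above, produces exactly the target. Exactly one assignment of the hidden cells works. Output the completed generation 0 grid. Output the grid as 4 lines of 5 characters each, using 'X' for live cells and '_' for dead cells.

Answer: _X_X_
XX___
_____
_X__X

Derivation:
Hidden generation-0 cells (in order): (0,1), (3,1), (3,2).
A hidden cell only influences target cells in its own 3x3 neighborhood. Try each of the 2^3 = 8 assignments, step the completed generation 0 forward once under B3/S23, and compare with the target:
  (0,1)=_ (3,1)=_ (3,2)=_ -> step gives (0,0)='_' but target has 'X' -> reject
  (0,1)=_ (3,1)=_ (3,2)=X -> step gives (0,0)='_' but target has 'X' -> reject
  (0,1)=_ (3,1)=X (3,2)=_ -> step gives (0,0)='_' but target has 'X' -> reject
  (0,1)=_ (3,1)=X (3,2)=X -> step gives (0,0)='_' but target has 'X' -> reject
  (0,1)=X (3,1)=_ (3,2)=_ -> step gives (2,0)='_' but target has 'X' -> reject
  (0,1)=X (3,1)=_ (3,2)=X -> step gives (2,0)='_' but target has 'X' -> reject
  (0,1)=X (3,1)=X (3,2)=_ -> step reproduces the target at every cell -> ACCEPT
  (0,1)=X (3,1)=X (3,2)=X -> step gives (2,1)='_' but target has 'X' -> reject
Unique solution: (0,1)=live, (3,1)=live, (3,2)=dead.
Check: live-neighbor counts of every cell in the completed generation 0:
32301
22311
33211
10110
Applying B3/S23 to generation 0 with these counts gives:
XXX__
XXX__
XX___
_____
which matches the target exactly.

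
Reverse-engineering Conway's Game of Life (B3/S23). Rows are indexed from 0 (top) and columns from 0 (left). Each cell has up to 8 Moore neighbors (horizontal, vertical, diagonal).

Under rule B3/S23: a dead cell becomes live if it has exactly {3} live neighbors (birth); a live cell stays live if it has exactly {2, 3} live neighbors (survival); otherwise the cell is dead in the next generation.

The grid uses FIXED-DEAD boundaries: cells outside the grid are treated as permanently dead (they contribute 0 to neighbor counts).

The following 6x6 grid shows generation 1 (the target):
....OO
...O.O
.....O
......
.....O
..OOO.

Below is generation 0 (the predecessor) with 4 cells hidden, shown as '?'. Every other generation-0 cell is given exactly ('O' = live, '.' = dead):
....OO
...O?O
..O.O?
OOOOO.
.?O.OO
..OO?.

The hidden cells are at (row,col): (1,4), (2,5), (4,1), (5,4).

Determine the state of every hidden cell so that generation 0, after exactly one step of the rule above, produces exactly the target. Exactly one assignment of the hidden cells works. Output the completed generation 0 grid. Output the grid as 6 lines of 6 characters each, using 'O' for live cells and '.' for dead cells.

Hidden generation-0 cells (in order): (1,4), (2,5), (4,1), (5,4).
A hidden cell only influences target cells in its own 3x3 neighborhood. Try each of the 2^4 = 16 assignments, step the completed generation 0 forward once under B3/S23, and compare with the target:
  (1,4)=. (2,5)=. (4,1)=. (5,4)=. -> step reproduces the target at every cell -> ACCEPT
  (1,4)=. (2,5)=. (4,1)=. (5,4)=O -> step gives (5,3)='.' but target has 'O' -> reject
  (1,4)=. (2,5)=. (4,1)=O (5,4)=. -> step gives (3,0)='O' but target has '.' -> reject
  (1,4)=. (2,5)=. (4,1)=O (5,4)=O -> step gives (3,0)='O' but target has '.' -> reject
  (1,4)=. (2,5)=O (4,1)=. (5,4)=. -> step gives (1,5)='.' but target has 'O' -> reject
  (1,4)=. (2,5)=O (4,1)=. (5,4)=O -> step gives (1,5)='.' but target has 'O' -> reject
  (1,4)=. (2,5)=O (4,1)=O (5,4)=. -> step gives (1,5)='.' but target has 'O' -> reject
  (1,4)=. (2,5)=O (4,1)=O (5,4)=O -> step gives (1,5)='.' but target has 'O' -> reject
  (1,4)=O (2,5)=. (4,1)=. (5,4)=. -> step gives (0,3)='O' but target has '.' -> reject
  (1,4)=O (2,5)=. (4,1)=. (5,4)=O -> step gives (0,3)='O' but target has '.' -> reject
  (1,4)=O (2,5)=. (4,1)=O (5,4)=. -> step gives (0,3)='O' but target has '.' -> reject
  (1,4)=O (2,5)=. (4,1)=O (5,4)=O -> step gives (0,3)='O' but target has '.' -> reject
  (1,4)=O (2,5)=O (4,1)=. (5,4)=. -> step gives (0,3)='O' but target has '.' -> reject
  (1,4)=O (2,5)=O (4,1)=. (5,4)=O -> step gives (0,3)='O' but target has '.' -> reject
  (1,4)=O (2,5)=O (4,1)=O (5,4)=. -> step gives (0,3)='O' but target has '.' -> reject
  (1,4)=O (2,5)=O (4,1)=O (5,4)=O -> step gives (0,3)='O' but target has '.' -> reject
Unique solution: (1,4)=dead, (2,5)=dead, (4,1)=dead, (5,4)=dead.
Check: live-neighbor counts of every cell in the completed generation 0:
001232
012353
244643
144644
255742
022332
Applying B3/S23 to generation 0 with these counts gives:
....OO
...O.O
.....O
......
.....O
..OOO.
which matches the target exactly.

Answer: ....OO
...O.O
..O.O.
OOOOO.
..O.OO
..OO..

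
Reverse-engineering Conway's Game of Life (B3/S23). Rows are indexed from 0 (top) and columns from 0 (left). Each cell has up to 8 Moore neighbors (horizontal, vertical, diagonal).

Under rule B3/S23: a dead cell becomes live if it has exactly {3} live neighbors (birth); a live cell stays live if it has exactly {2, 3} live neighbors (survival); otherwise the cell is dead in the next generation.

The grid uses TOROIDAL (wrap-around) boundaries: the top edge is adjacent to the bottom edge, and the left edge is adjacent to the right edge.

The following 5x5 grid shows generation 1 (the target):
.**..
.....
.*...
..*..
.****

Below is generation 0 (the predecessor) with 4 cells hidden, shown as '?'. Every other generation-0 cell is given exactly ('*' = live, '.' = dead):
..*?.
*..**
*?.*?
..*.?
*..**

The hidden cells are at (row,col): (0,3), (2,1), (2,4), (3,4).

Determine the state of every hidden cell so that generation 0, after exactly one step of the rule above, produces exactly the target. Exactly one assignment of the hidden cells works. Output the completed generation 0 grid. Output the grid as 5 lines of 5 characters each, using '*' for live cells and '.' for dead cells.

Hidden generation-0 cells (in order): (0,3), (2,1), (2,4), (3,4).
A hidden cell only influences target cells in its own 3x3 neighborhood. Try each of the 2^4 = 16 assignments, step the completed generation 0 forward once under B3/S23, and compare with the target:
  (0,3)=. (2,1)=. (2,4)=. (3,4)=. -> step gives (1,0)='*' but target has '.' -> reject
  (0,3)=. (2,1)=. (2,4)=. (3,4)=* -> step gives (1,0)='*' but target has '.' -> reject
  (0,3)=. (2,1)=. (2,4)=* (3,4)=. -> step gives (1,0)='*' but target has '.' -> reject
  (0,3)=. (2,1)=. (2,4)=* (3,4)=* -> step gives (1,0)='*' but target has '.' -> reject
  (0,3)=. (2,1)=* (2,4)=. (3,4)=. -> step gives (1,0)='*' but target has '.' -> reject
  (0,3)=. (2,1)=* (2,4)=. (3,4)=* -> step gives (1,0)='*' but target has '.' -> reject
  (0,3)=. (2,1)=* (2,4)=* (3,4)=. -> step reproduces the target at every cell -> ACCEPT
  (0,3)=. (2,1)=* (2,4)=* (3,4)=* -> step gives (4,0)='*' but target has '.' -> reject
  (0,3)=* (2,1)=. (2,4)=. (3,4)=. -> step gives (1,0)='*' but target has '.' -> reject
  (0,3)=* (2,1)=. (2,4)=. (3,4)=* -> step gives (1,0)='*' but target has '.' -> reject
  (0,3)=* (2,1)=. (2,4)=* (3,4)=. -> step gives (1,0)='*' but target has '.' -> reject
  (0,3)=* (2,1)=. (2,4)=* (3,4)=* -> step gives (1,0)='*' but target has '.' -> reject
  (0,3)=* (2,1)=* (2,4)=. (3,4)=. -> step gives (1,0)='*' but target has '.' -> reject
  (0,3)=* (2,1)=* (2,4)=. (3,4)=* -> step gives (1,0)='*' but target has '.' -> reject
  (0,3)=* (2,1)=* (2,4)=* (3,4)=. -> step gives (4,2)='.' but target has '*' -> reject
  (0,3)=* (2,1)=* (2,4)=* (3,4)=* -> step gives (4,0)='*' but target has '.' -> reject
Unique solution: (0,3)=dead, (2,1)=live, (2,4)=live, (3,4)=dead.
Check: live-neighbor counts of every cell in the completed generation 0:
43256
44445
43445
54356
13332
Applying B3/S23 to generation 0 with these counts gives:
.**..
.....
.*...
..*..
.****
which matches the target exactly.

Answer: ..*..
*..**
**.**
..*..
*..**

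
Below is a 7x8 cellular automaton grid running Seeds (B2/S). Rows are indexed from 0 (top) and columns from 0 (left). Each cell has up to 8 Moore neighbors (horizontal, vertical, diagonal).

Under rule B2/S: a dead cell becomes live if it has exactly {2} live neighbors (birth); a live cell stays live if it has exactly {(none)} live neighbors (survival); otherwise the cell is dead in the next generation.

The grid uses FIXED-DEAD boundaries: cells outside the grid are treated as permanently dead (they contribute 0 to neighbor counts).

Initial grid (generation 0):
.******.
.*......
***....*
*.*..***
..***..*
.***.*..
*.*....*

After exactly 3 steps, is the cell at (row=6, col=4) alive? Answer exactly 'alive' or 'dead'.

Simulating step by step:
Generation 0 (given above): 27 live cells
Generation 1: 9 live cells
*.......
.......*
...*.*..
........
*.......
*......*
....*.*.
Generation 2: 11 live cells
........
....*.*.
....*.*.
....*...
.*......
.*...**.
.....*.*
Generation 3: 14 live cells
.....*..
...*...*
.......*
...*....
*.*.*.*.
*.*.*..*
....*...

Cell (6,4) at generation 3: 1 -> alive

Answer: alive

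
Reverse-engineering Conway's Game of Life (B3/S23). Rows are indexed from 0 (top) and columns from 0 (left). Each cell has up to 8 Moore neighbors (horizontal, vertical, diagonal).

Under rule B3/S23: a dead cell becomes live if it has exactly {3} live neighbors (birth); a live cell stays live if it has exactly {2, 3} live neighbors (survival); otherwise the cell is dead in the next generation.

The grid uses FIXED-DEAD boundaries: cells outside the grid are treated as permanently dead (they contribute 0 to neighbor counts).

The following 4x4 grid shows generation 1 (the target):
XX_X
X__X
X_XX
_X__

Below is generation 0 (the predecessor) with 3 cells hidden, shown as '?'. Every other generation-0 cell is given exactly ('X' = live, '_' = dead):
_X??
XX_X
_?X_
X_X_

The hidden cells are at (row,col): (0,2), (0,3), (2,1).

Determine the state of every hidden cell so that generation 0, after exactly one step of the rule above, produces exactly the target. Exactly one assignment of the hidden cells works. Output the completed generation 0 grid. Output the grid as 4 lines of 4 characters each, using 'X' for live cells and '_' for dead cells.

Answer: _XXX
XX_X
__X_
X_X_

Derivation:
Hidden generation-0 cells (in order): (0,2), (0,3), (2,1).
A hidden cell only influences target cells in its own 3x3 neighborhood. Try each of the 2^3 = 8 assignments, step the completed generation 0 forward once under B3/S23, and compare with the target:
  (0,2)=_ (0,3)=_ (2,1)=_ -> step gives (0,2)='X' but target has '_' -> reject
  (0,2)=_ (0,3)=_ (2,1)=X -> step gives (0,2)='X' but target has '_' -> reject
  (0,2)=_ (0,3)=X (2,1)=_ -> step gives (0,3)='_' but target has 'X' -> reject
  (0,2)=_ (0,3)=X (2,1)=X -> step gives (0,3)='_' but target has 'X' -> reject
  (0,2)=X (0,3)=_ (2,1)=_ -> step gives (0,2)='X' but target has '_' -> reject
  (0,2)=X (0,3)=_ (2,1)=X -> step gives (0,2)='X' but target has '_' -> reject
  (0,2)=X (0,3)=X (2,1)=_ -> step reproduces the target at every cell -> ACCEPT
  (0,2)=X (0,3)=X (2,1)=X -> step gives (2,0)='_' but target has 'X' -> reject
Unique solution: (0,2)=live, (0,3)=live, (2,1)=dead.
Check: live-neighbor counts of every cell in the completed generation 0:
3342
2463
3533
0312
Applying B3/S23 to generation 0 with these counts gives:
XX_X
X__X
X_XX
_X__
which matches the target exactly.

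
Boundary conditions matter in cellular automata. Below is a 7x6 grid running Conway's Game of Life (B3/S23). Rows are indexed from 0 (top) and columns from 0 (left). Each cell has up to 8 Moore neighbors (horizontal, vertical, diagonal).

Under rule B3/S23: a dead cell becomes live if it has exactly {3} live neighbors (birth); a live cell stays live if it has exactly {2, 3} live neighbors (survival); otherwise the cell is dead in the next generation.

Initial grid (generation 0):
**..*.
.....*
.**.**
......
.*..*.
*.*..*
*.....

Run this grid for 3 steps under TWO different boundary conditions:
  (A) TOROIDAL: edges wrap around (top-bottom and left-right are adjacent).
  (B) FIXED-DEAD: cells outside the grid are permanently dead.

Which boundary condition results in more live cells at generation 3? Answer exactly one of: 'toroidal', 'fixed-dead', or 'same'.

Under TOROIDAL boundary, generation 3:
**..*.
.***..
....*.
..**..
...**.
..*.*.
.*....
Population = 14

Under FIXED-DEAD boundary, generation 3:
......
......
...*..
**.*..
...**.
***...
......
Population = 9

Comparison: toroidal=14, fixed-dead=9 -> toroidal

Answer: toroidal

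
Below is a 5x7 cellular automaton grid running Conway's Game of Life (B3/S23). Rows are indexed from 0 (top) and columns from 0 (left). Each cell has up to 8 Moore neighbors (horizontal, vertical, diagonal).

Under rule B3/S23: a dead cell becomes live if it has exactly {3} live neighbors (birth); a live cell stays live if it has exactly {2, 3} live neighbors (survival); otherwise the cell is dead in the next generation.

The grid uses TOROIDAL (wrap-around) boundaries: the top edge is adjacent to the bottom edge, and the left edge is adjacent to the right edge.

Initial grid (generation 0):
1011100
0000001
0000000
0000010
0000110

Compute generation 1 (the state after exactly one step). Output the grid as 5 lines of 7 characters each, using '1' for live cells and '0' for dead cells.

Simulating step by step:
Generation 0 (given above): 8 live cells
Generation 1: 8 live cells
(generation 1 grid is the final answer)

Answer: 0001101
0001000
0000000
0000110
0000011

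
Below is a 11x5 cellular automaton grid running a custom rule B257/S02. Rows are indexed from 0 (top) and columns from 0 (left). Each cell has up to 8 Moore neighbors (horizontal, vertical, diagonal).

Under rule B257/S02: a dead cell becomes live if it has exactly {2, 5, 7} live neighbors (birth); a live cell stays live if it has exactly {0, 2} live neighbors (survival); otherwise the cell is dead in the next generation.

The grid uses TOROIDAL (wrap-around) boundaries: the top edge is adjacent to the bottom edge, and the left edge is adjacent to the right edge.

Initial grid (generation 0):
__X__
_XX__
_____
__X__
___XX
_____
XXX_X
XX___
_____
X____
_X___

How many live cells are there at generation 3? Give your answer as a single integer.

Answer: 19

Derivation:
Simulating step by step:
Generation 0 (given above): 14 live cells
Generation 1: 18 live cells
X__X_
_XXX_
___X_
____X
__XX_
_____
__XXX
___X_
____X
_X___
XXX__
Generation 2: 18 live cells
_____
XX___
XX___
____X
___XX
_X_X_
__X_X
X____
X_XX_
___XX
___X_
Generation 3: 19 live cells
XXX_X
__X_X
__X__
_XX__
_____
_____
__X_X
X____
X_X_X
XX___
__XX_
Population at generation 3: 19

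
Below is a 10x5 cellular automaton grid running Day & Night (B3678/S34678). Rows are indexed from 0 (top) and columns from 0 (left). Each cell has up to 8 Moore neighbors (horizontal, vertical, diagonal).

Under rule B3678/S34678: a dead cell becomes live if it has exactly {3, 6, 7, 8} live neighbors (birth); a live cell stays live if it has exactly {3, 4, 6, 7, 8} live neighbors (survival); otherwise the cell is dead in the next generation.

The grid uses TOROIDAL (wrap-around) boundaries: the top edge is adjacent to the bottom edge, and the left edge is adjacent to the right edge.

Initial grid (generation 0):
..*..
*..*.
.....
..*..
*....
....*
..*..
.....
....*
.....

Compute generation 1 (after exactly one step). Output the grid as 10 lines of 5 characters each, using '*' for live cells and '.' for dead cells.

Simulating step by step:
Generation 0 (given above): 8 live cells
Generation 1: 0 live cells
(generation 1 grid is the final answer)

Answer: .....
.....
.....
.....
.....
.....
.....
.....
.....
.....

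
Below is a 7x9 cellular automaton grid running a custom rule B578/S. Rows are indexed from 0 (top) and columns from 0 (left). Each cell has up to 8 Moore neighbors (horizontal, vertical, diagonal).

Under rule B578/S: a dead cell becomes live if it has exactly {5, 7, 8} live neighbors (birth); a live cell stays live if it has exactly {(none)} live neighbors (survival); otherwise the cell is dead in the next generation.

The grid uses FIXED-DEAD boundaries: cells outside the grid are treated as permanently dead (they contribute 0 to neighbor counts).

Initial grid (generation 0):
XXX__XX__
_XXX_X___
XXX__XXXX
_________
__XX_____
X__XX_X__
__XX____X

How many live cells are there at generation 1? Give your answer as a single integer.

Answer: 2

Derivation:
Simulating step by step:
Generation 0 (given above): 25 live cells
Generation 1: 2 live cells
_________
X________
_________
_________
_________
__X______
_________
Population at generation 1: 2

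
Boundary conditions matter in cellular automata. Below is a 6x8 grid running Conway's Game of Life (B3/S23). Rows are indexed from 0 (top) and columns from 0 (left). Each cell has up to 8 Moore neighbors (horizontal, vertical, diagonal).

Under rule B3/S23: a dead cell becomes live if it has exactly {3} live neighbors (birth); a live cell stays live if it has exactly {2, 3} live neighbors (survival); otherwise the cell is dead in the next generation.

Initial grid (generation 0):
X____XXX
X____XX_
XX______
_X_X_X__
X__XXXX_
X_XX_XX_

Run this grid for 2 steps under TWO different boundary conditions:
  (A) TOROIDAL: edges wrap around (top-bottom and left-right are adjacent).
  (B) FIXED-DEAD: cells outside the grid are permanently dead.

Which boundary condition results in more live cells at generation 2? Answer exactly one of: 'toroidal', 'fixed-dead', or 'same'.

Under TOROIDAL boundary, generation 2:
_X______
____XX__
_XXX____
___X____
X__XX_X_
X______X
Population = 13

Under FIXED-DEAD boundary, generation 2:
________
X______X
X_XX___X
___X__X_
X__XXXX_
_XX_____
Population = 15

Comparison: toroidal=13, fixed-dead=15 -> fixed-dead

Answer: fixed-dead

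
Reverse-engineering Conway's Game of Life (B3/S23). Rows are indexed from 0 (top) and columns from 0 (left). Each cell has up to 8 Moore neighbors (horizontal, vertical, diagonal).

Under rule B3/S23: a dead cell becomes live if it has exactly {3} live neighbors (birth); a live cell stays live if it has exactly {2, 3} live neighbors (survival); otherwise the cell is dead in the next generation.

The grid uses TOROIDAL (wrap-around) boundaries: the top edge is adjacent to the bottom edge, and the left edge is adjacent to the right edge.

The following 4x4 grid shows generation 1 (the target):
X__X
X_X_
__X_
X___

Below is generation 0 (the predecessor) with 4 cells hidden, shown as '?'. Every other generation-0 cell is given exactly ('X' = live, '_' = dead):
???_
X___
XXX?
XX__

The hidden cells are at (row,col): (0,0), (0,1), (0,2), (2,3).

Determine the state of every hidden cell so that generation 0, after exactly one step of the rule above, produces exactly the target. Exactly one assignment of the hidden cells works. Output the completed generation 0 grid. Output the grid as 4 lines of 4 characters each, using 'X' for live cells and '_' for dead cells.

Answer: __X_
X___
XXX_
XX__

Derivation:
Hidden generation-0 cells (in order): (0,0), (0,1), (0,2), (2,3).
A hidden cell only influences target cells in its own 3x3 neighborhood. Try each of the 2^4 = 16 assignments, step the completed generation 0 forward once under B3/S23, and compare with the target:
  (0,0)=_ (0,1)=_ (0,2)=_ (2,3)=_ -> step gives (0,1)='X' but target has '_' -> reject
  (0,0)=_ (0,1)=_ (0,2)=_ (2,3)=X -> step gives (0,1)='X' but target has '_' -> reject
  (0,0)=_ (0,1)=_ (0,2)=X (2,3)=_ -> step reproduces the target at every cell -> ACCEPT
  (0,0)=_ (0,1)=_ (0,2)=X (2,3)=X -> step gives (1,2)='_' but target has 'X' -> reject
  (0,0)=_ (0,1)=X (0,2)=_ (2,3)=_ -> step gives (0,0)='_' but target has 'X' -> reject
  (0,0)=_ (0,1)=X (0,2)=_ (2,3)=X -> step gives (0,0)='_' but target has 'X' -> reject
  (0,0)=_ (0,1)=X (0,2)=X (2,3)=_ -> step gives (0,0)='_' but target has 'X' -> reject
  (0,0)=_ (0,1)=X (0,2)=X (2,3)=X -> step gives (0,0)='_' but target has 'X' -> reject
  (0,0)=X (0,1)=_ (0,2)=_ (2,3)=_ -> step gives (1,2)='_' but target has 'X' -> reject
  (0,0)=X (0,1)=_ (0,2)=_ (2,3)=X -> step gives (1,0)='_' but target has 'X' -> reject
  (0,0)=X (0,1)=_ (0,2)=X (2,3)=_ -> step gives (0,3)='_' but target has 'X' -> reject
  (0,0)=X (0,1)=_ (0,2)=X (2,3)=X -> step gives (0,3)='_' but target has 'X' -> reject
  (0,0)=X (0,1)=X (0,2)=_ (2,3)=_ -> step gives (0,0)='_' but target has 'X' -> reject
  (0,0)=X (0,1)=X (0,2)=_ (2,3)=X -> step gives (0,0)='_' but target has 'X' -> reject
  (0,0)=X (0,1)=X (0,2)=X (2,3)=_ -> step gives (0,0)='_' but target has 'X' -> reject
  (0,0)=X (0,1)=X (0,2)=X (2,3)=X -> step gives (0,0)='_' but target has 'X' -> reject
Unique solution: (0,0)=dead, (0,1)=dead, (0,2)=live, (2,3)=dead.
Check: live-neighbor counts of every cell in the completed generation 0:
3413
2534
4524
3544
Applying B3/S23 to generation 0 with these counts gives:
X__X
X_X_
__X_
X___
which matches the target exactly.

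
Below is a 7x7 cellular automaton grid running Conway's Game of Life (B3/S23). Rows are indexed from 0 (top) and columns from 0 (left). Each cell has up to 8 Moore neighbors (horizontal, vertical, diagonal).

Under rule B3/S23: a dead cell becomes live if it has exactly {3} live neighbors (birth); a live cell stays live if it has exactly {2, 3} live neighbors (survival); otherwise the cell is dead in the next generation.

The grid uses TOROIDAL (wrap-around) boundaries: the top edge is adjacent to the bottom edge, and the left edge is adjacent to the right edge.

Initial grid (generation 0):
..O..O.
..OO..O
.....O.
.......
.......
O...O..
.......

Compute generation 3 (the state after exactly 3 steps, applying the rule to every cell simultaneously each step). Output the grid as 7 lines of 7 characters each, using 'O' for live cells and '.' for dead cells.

Simulating step by step:
Generation 0 (given above): 8 live cells
Generation 1: 7 live cells
..OO...
..OOOOO
.......
.......
.......
.......
.......
Generation 2: 8 live cells
..O..O.
..O.OO.
...OOO.
.......
.......
.......
.......
Generation 3: 8 live cells
(generation 3 grid is the final answer)

Answer: ...OOO.
..O...O
...O.O.
....O..
.......
.......
.......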